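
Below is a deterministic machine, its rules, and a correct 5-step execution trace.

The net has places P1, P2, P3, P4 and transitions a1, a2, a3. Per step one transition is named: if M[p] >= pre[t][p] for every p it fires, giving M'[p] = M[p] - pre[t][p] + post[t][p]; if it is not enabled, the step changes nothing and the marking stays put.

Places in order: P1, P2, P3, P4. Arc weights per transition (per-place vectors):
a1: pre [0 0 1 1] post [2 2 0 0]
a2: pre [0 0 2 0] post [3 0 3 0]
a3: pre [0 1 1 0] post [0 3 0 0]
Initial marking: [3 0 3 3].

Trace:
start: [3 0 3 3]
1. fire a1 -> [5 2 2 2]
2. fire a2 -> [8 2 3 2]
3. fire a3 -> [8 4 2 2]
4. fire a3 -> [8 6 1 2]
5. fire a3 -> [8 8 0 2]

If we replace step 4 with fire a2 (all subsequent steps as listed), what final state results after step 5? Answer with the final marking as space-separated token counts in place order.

11 6 2 2

(re-executing from step 4 with the substitution; state before step 4: [8 4 2 2])
4. fire a2 -> [11 4 3 2]
5. fire a3 -> [11 6 2 2]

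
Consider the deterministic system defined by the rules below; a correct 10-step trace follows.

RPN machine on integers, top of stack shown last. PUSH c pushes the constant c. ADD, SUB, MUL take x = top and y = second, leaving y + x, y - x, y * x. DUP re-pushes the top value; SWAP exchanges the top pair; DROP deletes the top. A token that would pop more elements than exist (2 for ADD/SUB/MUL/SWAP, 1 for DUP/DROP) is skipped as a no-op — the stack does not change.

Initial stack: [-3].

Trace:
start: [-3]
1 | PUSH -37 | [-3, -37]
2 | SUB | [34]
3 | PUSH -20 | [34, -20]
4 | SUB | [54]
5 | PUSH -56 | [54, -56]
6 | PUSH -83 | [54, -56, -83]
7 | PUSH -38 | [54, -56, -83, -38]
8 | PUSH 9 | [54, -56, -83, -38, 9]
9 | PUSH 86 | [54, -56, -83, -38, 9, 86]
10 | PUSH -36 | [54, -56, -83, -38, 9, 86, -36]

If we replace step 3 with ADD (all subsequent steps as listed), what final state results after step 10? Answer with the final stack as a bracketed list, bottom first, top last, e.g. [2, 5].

[34, -56, -83, -38, 9, 86, -36]

(re-executing from step 3 with the substitution; state before step 3: [34])
3 | ADD | [34]
4 | SUB | [34]
5 | PUSH -56 | [34, -56]
6 | PUSH -83 | [34, -56, -83]
7 | PUSH -38 | [34, -56, -83, -38]
8 | PUSH 9 | [34, -56, -83, -38, 9]
9 | PUSH 86 | [34, -56, -83, -38, 9, 86]
10 | PUSH -36 | [34, -56, -83, -38, 9, 86, -36]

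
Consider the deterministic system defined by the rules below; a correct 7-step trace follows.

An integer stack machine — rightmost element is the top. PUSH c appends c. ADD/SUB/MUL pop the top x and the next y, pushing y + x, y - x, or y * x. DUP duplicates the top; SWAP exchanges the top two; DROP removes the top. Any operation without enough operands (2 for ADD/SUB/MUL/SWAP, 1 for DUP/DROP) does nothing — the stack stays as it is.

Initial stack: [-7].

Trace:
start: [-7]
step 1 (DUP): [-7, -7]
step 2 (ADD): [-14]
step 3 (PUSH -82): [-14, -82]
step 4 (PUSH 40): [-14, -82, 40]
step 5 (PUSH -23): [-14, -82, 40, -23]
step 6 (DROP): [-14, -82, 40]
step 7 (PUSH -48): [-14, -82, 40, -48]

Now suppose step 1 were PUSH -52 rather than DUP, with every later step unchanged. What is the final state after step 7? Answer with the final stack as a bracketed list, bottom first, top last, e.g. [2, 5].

[-59, -82, 40, -48]

(re-executing from step 1 with the substitution; state before step 1: [-7])
step 1 (PUSH -52): [-7, -52]
step 2 (ADD): [-59]
step 3 (PUSH -82): [-59, -82]
step 4 (PUSH 40): [-59, -82, 40]
step 5 (PUSH -23): [-59, -82, 40, -23]
step 6 (DROP): [-59, -82, 40]
step 7 (PUSH -48): [-59, -82, 40, -48]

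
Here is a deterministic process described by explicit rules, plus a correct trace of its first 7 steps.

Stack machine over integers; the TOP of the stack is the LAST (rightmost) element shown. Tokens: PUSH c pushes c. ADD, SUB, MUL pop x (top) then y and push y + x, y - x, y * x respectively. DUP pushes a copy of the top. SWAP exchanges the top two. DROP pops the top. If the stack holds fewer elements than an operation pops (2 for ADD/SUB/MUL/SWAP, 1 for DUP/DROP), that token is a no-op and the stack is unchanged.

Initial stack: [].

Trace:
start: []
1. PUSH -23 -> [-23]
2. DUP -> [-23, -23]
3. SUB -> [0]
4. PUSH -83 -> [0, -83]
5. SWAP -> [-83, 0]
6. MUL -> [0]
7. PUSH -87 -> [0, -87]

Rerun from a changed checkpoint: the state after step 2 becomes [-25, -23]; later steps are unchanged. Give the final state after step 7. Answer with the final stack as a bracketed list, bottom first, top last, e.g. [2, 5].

[166, -87]

state after step 2 := [-25, -23]
3. SUB -> [-2]
4. PUSH -83 -> [-2, -83]
5. SWAP -> [-83, -2]
6. MUL -> [166]
7. PUSH -87 -> [166, -87]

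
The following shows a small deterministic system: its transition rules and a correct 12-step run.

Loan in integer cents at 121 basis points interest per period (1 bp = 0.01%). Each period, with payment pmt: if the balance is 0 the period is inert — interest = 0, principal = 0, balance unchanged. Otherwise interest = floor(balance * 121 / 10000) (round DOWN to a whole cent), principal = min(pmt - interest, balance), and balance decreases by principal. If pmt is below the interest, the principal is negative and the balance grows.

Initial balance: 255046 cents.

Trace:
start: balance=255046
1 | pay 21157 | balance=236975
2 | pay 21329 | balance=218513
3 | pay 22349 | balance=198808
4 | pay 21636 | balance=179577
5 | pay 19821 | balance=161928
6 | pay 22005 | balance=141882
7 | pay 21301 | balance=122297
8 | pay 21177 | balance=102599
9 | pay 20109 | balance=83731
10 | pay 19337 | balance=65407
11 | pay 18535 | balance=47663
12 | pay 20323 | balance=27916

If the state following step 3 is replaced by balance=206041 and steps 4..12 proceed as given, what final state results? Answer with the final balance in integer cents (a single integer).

35977

state after step 3 := balance=206041
4 | pay 21636 | balance=186898
5 | pay 19821 | balance=169338
6 | pay 22005 | balance=149381
7 | pay 21301 | balance=129887
8 | pay 21177 | balance=110281
9 | pay 20109 | balance=91506
10 | pay 19337 | balance=73276
11 | pay 18535 | balance=55627
12 | pay 20323 | balance=35977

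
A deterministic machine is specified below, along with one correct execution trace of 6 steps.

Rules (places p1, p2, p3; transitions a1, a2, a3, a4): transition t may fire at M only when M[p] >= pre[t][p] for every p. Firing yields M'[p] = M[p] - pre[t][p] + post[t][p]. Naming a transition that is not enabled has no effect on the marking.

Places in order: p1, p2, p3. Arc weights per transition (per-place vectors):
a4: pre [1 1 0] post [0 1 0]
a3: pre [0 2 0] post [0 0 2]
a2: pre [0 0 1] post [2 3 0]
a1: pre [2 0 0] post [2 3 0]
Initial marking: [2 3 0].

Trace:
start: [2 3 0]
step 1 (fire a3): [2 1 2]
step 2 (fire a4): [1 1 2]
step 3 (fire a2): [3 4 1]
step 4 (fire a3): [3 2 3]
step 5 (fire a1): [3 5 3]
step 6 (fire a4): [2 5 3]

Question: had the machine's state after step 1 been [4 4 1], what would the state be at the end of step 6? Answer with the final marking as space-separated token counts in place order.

state after step 1 := [4 4 1]
step 2 (fire a4): [3 4 1]
step 3 (fire a2): [5 7 0]
step 4 (fire a3): [5 5 2]
step 5 (fire a1): [5 8 2]
step 6 (fire a4): [4 8 2]

4 8 2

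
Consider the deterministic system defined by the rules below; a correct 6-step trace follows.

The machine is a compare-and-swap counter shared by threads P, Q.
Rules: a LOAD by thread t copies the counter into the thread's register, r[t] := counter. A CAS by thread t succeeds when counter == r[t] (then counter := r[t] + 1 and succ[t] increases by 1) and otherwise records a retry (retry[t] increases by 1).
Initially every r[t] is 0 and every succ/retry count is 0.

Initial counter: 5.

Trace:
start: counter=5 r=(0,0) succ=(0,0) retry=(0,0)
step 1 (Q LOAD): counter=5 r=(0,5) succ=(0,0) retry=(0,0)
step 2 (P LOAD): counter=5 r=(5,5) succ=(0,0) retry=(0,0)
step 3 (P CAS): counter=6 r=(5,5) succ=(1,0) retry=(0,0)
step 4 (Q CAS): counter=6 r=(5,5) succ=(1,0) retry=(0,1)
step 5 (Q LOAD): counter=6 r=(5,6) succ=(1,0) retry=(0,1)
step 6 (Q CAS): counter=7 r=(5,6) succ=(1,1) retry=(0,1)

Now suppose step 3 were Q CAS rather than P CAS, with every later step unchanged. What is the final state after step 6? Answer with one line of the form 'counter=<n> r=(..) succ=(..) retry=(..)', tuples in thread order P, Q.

counter=7 r=(5,6) succ=(0,2) retry=(0,1)

(re-executing from step 3 with the substitution; state before step 3: counter=5 r=(5,5) succ=(0,0) retry=(0,0))
step 3 (Q CAS): counter=6 r=(5,5) succ=(0,1) retry=(0,0)
step 4 (Q CAS): counter=6 r=(5,5) succ=(0,1) retry=(0,1)
step 5 (Q LOAD): counter=6 r=(5,6) succ=(0,1) retry=(0,1)
step 6 (Q CAS): counter=7 r=(5,6) succ=(0,2) retry=(0,1)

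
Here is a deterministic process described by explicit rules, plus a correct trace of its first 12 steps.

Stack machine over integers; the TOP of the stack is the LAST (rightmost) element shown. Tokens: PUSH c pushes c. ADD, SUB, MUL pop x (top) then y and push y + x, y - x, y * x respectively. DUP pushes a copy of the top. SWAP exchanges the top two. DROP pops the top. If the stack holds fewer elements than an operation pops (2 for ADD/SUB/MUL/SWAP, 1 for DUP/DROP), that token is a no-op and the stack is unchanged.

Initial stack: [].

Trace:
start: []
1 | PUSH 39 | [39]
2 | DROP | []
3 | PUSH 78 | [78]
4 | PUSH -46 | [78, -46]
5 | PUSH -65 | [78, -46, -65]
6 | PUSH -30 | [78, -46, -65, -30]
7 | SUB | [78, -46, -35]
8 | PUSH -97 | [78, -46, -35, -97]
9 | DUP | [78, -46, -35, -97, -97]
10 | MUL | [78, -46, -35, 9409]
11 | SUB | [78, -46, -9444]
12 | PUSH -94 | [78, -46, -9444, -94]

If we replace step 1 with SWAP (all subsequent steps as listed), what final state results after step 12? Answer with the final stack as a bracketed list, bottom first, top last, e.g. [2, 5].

[78, -46, -9444, -94]

(re-executing from step 1 with the substitution; state before step 1: [])
1 | SWAP | []
2 | DROP | []
3 | PUSH 78 | [78]
4 | PUSH -46 | [78, -46]
5 | PUSH -65 | [78, -46, -65]
6 | PUSH -30 | [78, -46, -65, -30]
7 | SUB | [78, -46, -35]
8 | PUSH -97 | [78, -46, -35, -97]
9 | DUP | [78, -46, -35, -97, -97]
10 | MUL | [78, -46, -35, 9409]
11 | SUB | [78, -46, -9444]
12 | PUSH -94 | [78, -46, -9444, -94]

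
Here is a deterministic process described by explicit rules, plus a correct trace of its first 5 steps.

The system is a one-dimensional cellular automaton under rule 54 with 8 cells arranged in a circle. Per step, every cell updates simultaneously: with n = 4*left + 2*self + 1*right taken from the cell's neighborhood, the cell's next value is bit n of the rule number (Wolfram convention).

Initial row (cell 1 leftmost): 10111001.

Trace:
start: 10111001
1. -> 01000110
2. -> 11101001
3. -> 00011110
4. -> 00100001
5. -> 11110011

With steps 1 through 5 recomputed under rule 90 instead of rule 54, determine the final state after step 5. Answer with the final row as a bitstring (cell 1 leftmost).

(re-executing steps 1..5 under rule 90; state before step 1: 10111001)
1. -> 10101111
2. -> 10001000
3. -> 01010101
4. -> 00000000
5. -> 00000000

00000000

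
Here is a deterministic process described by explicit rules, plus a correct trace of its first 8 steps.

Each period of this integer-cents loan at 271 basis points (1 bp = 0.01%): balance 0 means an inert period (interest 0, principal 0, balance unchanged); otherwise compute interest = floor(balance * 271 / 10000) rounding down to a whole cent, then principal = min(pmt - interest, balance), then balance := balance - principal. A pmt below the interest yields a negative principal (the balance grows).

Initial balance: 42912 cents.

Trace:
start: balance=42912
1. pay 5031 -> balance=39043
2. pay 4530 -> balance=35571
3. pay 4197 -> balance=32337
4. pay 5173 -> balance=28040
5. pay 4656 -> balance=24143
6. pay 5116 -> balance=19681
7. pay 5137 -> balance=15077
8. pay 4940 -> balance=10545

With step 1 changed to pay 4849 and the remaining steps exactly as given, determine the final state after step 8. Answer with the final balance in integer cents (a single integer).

(re-executing from step 1 with the substitution; state before step 1: balance=42912)
1. pay 4849 -> balance=39225
2. pay 4530 -> balance=35757
3. pay 4197 -> balance=32529
4. pay 5173 -> balance=28237
5. pay 4656 -> balance=24346
6. pay 5116 -> balance=19889
7. pay 5137 -> balance=15290
8. pay 4940 -> balance=10764

10764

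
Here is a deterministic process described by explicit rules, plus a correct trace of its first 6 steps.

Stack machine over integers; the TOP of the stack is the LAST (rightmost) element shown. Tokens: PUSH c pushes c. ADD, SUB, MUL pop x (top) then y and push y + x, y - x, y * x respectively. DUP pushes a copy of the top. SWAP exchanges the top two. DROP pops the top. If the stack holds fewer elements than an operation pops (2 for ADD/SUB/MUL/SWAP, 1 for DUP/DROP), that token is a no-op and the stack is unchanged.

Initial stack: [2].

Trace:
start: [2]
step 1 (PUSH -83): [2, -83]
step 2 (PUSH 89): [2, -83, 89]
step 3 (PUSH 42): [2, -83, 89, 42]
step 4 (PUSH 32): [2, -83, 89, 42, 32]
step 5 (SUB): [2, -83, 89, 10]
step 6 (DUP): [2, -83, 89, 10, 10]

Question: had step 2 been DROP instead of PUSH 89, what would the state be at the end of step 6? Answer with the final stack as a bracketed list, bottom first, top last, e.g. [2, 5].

(re-executing from step 2 with the substitution; state before step 2: [2, -83])
step 2 (DROP): [2]
step 3 (PUSH 42): [2, 42]
step 4 (PUSH 32): [2, 42, 32]
step 5 (SUB): [2, 10]
step 6 (DUP): [2, 10, 10]

[2, 10, 10]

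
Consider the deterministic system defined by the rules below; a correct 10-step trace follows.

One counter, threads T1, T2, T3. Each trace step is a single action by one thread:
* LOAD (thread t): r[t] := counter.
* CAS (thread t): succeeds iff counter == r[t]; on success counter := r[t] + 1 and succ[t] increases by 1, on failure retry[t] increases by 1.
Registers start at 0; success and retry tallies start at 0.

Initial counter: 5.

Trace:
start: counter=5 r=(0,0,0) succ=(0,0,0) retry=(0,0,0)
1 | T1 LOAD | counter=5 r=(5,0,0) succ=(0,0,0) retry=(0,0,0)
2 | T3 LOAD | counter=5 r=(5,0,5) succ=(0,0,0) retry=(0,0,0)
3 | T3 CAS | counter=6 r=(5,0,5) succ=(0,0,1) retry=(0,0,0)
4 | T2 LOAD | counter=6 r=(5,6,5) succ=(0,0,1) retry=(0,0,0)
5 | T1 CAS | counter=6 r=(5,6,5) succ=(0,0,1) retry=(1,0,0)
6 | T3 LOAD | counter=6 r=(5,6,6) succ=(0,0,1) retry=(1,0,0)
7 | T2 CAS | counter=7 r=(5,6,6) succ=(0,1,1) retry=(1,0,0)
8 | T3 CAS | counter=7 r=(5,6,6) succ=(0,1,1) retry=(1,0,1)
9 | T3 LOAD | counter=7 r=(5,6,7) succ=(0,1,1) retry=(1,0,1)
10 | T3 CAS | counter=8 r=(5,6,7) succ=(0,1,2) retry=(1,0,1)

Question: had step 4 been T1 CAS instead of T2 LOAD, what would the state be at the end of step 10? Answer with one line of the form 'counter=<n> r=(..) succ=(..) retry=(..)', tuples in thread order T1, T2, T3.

(re-executing from step 4 with the substitution; state before step 4: counter=6 r=(5,0,5) succ=(0,0,1) retry=(0,0,0))
4 | T1 CAS | counter=6 r=(5,0,5) succ=(0,0,1) retry=(1,0,0)
5 | T1 CAS | counter=6 r=(5,0,5) succ=(0,0,1) retry=(2,0,0)
6 | T3 LOAD | counter=6 r=(5,0,6) succ=(0,0,1) retry=(2,0,0)
7 | T2 CAS | counter=6 r=(5,0,6) succ=(0,0,1) retry=(2,1,0)
8 | T3 CAS | counter=7 r=(5,0,6) succ=(0,0,2) retry=(2,1,0)
9 | T3 LOAD | counter=7 r=(5,0,7) succ=(0,0,2) retry=(2,1,0)
10 | T3 CAS | counter=8 r=(5,0,7) succ=(0,0,3) retry=(2,1,0)

counter=8 r=(5,0,7) succ=(0,0,3) retry=(2,1,0)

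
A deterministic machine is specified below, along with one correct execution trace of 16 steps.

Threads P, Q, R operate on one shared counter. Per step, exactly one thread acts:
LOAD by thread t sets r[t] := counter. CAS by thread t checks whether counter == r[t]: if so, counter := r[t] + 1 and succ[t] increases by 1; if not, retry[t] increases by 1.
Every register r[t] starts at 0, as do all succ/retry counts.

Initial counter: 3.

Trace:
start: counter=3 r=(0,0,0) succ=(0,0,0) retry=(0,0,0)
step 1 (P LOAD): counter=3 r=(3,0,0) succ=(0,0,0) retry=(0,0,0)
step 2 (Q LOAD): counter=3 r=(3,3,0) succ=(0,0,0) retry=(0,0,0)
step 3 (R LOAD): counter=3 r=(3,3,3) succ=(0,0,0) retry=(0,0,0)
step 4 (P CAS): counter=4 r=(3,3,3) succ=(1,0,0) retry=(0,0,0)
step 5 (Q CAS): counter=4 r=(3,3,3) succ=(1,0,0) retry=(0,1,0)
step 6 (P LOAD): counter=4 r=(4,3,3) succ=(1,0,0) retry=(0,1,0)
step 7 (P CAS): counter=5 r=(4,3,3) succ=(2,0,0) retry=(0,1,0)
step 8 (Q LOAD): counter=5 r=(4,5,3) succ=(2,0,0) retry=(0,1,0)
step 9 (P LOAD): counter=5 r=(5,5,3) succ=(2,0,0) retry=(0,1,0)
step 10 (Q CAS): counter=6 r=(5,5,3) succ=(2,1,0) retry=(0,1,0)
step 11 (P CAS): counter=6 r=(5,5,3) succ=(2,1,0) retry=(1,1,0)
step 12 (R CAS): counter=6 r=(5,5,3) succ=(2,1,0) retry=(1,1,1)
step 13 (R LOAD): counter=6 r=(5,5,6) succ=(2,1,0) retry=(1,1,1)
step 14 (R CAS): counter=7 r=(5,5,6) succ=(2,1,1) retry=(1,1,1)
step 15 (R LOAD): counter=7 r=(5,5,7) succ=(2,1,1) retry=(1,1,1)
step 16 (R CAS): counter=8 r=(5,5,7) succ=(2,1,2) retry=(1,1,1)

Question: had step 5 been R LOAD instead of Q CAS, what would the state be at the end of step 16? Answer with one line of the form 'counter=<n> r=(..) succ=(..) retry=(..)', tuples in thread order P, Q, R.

(re-executing from step 5 with the substitution; state before step 5: counter=4 r=(3,3,3) succ=(1,0,0) retry=(0,0,0))
step 5 (R LOAD): counter=4 r=(3,3,4) succ=(1,0,0) retry=(0,0,0)
step 6 (P LOAD): counter=4 r=(4,3,4) succ=(1,0,0) retry=(0,0,0)
step 7 (P CAS): counter=5 r=(4,3,4) succ=(2,0,0) retry=(0,0,0)
step 8 (Q LOAD): counter=5 r=(4,5,4) succ=(2,0,0) retry=(0,0,0)
step 9 (P LOAD): counter=5 r=(5,5,4) succ=(2,0,0) retry=(0,0,0)
step 10 (Q CAS): counter=6 r=(5,5,4) succ=(2,1,0) retry=(0,0,0)
step 11 (P CAS): counter=6 r=(5,5,4) succ=(2,1,0) retry=(1,0,0)
step 12 (R CAS): counter=6 r=(5,5,4) succ=(2,1,0) retry=(1,0,1)
step 13 (R LOAD): counter=6 r=(5,5,6) succ=(2,1,0) retry=(1,0,1)
step 14 (R CAS): counter=7 r=(5,5,6) succ=(2,1,1) retry=(1,0,1)
step 15 (R LOAD): counter=7 r=(5,5,7) succ=(2,1,1) retry=(1,0,1)
step 16 (R CAS): counter=8 r=(5,5,7) succ=(2,1,2) retry=(1,0,1)

counter=8 r=(5,5,7) succ=(2,1,2) retry=(1,0,1)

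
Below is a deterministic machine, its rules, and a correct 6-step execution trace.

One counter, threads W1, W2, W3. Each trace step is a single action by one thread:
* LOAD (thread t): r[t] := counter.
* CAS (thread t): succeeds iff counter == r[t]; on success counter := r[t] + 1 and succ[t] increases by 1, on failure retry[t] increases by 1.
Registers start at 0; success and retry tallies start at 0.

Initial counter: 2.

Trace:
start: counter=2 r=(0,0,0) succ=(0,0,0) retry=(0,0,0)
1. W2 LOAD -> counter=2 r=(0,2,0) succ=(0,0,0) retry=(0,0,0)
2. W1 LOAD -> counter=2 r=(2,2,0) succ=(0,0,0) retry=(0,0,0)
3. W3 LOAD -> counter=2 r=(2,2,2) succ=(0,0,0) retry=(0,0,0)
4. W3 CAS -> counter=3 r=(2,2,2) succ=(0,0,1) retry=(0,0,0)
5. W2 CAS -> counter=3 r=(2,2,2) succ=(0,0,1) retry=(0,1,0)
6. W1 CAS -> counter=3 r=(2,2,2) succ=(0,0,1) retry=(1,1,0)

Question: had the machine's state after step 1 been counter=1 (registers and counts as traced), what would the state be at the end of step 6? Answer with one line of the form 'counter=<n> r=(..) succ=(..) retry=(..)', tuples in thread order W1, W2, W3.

counter=3 r=(1,2,1) succ=(0,1,1) retry=(1,0,0)

state after step 1 := counter=1 r=(0,2,0) succ=(0,0,0) retry=(0,0,0)
2. W1 LOAD -> counter=1 r=(1,2,0) succ=(0,0,0) retry=(0,0,0)
3. W3 LOAD -> counter=1 r=(1,2,1) succ=(0,0,0) retry=(0,0,0)
4. W3 CAS -> counter=2 r=(1,2,1) succ=(0,0,1) retry=(0,0,0)
5. W2 CAS -> counter=3 r=(1,2,1) succ=(0,1,1) retry=(0,0,0)
6. W1 CAS -> counter=3 r=(1,2,1) succ=(0,1,1) retry=(1,0,0)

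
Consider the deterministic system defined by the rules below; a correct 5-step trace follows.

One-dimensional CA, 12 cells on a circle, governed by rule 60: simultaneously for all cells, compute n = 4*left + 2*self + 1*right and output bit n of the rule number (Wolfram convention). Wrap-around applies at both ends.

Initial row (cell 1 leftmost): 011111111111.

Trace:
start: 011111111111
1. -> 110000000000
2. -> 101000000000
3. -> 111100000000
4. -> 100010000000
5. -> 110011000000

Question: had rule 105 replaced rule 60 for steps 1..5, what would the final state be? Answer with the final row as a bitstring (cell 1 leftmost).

110111011101

(re-executing steps 1..5 under rule 105; state before step 1: 011111111111)
1. -> 110000000001
2. -> 010111111101
3. -> 101100000110
4. -> 011101110111
5. -> 110111011101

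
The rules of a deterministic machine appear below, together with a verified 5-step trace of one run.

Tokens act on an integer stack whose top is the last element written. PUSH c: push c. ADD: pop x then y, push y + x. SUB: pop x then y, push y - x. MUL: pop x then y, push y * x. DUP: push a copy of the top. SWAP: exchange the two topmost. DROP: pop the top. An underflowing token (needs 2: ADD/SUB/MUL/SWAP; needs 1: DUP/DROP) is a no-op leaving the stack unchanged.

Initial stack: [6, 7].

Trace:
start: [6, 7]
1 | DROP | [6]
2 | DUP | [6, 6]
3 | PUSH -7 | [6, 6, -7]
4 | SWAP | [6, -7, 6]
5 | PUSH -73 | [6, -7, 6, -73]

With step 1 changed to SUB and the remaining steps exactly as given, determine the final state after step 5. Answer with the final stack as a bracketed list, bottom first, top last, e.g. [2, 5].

[-1, -7, -1, -73]

(re-executing from step 1 with the substitution; state before step 1: [6, 7])
1 | SUB | [-1]
2 | DUP | [-1, -1]
3 | PUSH -7 | [-1, -1, -7]
4 | SWAP | [-1, -7, -1]
5 | PUSH -73 | [-1, -7, -1, -73]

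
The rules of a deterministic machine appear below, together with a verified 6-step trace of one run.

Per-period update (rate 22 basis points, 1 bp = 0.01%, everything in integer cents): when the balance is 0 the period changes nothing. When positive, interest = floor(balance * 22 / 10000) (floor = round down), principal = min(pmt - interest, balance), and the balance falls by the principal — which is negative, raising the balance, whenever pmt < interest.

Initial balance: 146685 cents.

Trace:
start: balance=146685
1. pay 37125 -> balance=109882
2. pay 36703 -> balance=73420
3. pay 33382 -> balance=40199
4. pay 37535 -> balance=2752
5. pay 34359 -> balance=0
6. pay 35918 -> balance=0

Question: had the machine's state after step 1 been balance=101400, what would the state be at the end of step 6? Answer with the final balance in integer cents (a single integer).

0

state after step 1 := balance=101400
2. pay 36703 -> balance=64920
3. pay 33382 -> balance=31680
4. pay 37535 -> balance=0
5. pay 34359 -> balance=0
6. pay 35918 -> balance=0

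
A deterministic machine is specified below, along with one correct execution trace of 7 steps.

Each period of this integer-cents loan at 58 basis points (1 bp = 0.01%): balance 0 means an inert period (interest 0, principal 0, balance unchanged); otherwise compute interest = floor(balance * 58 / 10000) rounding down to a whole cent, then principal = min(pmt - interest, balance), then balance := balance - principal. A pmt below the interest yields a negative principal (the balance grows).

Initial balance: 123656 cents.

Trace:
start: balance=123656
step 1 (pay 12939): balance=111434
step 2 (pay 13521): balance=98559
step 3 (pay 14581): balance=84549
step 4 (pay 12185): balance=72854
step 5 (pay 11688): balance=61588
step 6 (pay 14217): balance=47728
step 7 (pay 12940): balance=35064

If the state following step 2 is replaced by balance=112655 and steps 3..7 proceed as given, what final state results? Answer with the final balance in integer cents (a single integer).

state after step 2 := balance=112655
step 3 (pay 14581): balance=98727
step 4 (pay 12185): balance=87114
step 5 (pay 11688): balance=75931
step 6 (pay 14217): balance=62154
step 7 (pay 12940): balance=49574

49574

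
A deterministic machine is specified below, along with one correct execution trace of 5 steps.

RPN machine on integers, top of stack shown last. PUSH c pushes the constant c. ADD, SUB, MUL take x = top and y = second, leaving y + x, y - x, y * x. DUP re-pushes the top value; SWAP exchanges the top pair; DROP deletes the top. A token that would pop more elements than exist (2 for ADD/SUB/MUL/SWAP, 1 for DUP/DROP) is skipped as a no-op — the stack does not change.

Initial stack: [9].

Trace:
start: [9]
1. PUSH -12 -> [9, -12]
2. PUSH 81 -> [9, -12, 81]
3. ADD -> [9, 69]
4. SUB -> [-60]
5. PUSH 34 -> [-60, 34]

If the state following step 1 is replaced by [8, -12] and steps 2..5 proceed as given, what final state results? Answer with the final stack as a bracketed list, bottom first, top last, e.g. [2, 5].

[-61, 34]

state after step 1 := [8, -12]
2. PUSH 81 -> [8, -12, 81]
3. ADD -> [8, 69]
4. SUB -> [-61]
5. PUSH 34 -> [-61, 34]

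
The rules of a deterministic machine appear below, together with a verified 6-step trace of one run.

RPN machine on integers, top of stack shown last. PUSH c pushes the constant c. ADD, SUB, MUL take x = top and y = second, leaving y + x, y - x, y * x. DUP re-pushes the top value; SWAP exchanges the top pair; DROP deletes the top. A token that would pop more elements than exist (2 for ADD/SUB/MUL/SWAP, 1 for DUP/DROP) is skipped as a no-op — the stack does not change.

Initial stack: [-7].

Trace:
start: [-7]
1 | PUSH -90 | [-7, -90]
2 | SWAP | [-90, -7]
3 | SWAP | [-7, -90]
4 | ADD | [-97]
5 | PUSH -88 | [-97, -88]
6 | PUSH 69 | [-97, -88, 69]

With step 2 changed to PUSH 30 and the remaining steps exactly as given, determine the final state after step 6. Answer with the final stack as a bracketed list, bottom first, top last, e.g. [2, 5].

[-7, -60, -88, 69]

(re-executing from step 2 with the substitution; state before step 2: [-7, -90])
2 | PUSH 30 | [-7, -90, 30]
3 | SWAP | [-7, 30, -90]
4 | ADD | [-7, -60]
5 | PUSH -88 | [-7, -60, -88]
6 | PUSH 69 | [-7, -60, -88, 69]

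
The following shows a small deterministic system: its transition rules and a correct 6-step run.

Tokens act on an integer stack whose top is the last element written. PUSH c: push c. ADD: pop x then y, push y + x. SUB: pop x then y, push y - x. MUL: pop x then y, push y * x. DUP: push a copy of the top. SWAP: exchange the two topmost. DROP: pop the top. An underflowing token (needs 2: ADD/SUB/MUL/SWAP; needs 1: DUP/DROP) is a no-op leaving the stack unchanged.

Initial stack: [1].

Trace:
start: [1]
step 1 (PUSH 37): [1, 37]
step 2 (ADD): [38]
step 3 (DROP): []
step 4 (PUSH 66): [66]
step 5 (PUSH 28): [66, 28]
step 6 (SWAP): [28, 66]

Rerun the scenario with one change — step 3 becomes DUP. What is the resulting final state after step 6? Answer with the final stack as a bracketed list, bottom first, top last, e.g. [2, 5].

[38, 38, 28, 66]

(re-executing from step 3 with the substitution; state before step 3: [38])
step 3 (DUP): [38, 38]
step 4 (PUSH 66): [38, 38, 66]
step 5 (PUSH 28): [38, 38, 66, 28]
step 6 (SWAP): [38, 38, 28, 66]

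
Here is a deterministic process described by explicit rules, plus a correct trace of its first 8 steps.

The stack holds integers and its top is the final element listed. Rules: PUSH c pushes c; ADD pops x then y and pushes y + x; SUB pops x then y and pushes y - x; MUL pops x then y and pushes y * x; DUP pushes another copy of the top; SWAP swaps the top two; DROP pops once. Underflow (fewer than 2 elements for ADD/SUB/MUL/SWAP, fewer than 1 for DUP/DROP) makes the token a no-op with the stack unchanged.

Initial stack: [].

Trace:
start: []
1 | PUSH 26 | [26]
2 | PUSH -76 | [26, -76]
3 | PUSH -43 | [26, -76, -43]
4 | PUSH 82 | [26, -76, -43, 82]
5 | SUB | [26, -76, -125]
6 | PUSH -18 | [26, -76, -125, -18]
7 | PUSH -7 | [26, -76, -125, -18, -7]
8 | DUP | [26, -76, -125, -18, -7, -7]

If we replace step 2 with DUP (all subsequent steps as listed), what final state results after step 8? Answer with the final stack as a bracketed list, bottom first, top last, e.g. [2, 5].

(re-executing from step 2 with the substitution; state before step 2: [26])
2 | DUP | [26, 26]
3 | PUSH -43 | [26, 26, -43]
4 | PUSH 82 | [26, 26, -43, 82]
5 | SUB | [26, 26, -125]
6 | PUSH -18 | [26, 26, -125, -18]
7 | PUSH -7 | [26, 26, -125, -18, -7]
8 | DUP | [26, 26, -125, -18, -7, -7]

[26, 26, -125, -18, -7, -7]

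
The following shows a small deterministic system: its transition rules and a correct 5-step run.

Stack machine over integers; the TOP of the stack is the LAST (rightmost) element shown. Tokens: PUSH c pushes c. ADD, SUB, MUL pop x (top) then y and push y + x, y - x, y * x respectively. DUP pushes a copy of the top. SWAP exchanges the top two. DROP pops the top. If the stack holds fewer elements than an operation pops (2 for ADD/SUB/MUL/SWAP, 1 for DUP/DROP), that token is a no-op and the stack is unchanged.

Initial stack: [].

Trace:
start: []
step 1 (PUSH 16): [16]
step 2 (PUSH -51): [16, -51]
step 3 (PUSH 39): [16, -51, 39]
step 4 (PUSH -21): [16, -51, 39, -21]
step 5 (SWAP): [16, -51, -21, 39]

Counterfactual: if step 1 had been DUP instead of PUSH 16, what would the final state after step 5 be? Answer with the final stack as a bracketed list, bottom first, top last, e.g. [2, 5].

(re-executing from step 1 with the substitution; state before step 1: [])
step 1 (DUP): []
step 2 (PUSH -51): [-51]
step 3 (PUSH 39): [-51, 39]
step 4 (PUSH -21): [-51, 39, -21]
step 5 (SWAP): [-51, -21, 39]

[-51, -21, 39]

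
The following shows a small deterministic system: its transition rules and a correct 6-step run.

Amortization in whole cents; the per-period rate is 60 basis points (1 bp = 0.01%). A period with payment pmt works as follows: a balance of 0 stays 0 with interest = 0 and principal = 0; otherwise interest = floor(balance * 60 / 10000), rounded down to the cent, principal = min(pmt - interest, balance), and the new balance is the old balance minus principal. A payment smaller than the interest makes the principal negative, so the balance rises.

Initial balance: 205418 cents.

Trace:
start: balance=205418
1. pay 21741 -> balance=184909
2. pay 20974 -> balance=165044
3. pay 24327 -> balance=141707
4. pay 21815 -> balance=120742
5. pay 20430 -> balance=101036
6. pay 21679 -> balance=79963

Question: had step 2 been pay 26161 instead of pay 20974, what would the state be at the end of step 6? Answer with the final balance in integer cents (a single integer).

(re-executing from step 2 with the substitution; state before step 2: balance=184909)
2. pay 26161 -> balance=159857
3. pay 24327 -> balance=136489
4. pay 21815 -> balance=115492
5. pay 20430 -> balance=95754
6. pay 21679 -> balance=74649

74649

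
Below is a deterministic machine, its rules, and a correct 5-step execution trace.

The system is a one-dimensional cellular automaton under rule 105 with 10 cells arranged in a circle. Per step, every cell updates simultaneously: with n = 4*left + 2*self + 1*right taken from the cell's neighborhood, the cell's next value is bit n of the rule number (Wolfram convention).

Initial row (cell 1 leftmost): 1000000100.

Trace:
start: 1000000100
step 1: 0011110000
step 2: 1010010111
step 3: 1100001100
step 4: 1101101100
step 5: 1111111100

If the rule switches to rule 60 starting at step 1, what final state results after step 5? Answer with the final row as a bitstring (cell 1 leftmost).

(re-executing steps 1..5 under rule 60; state before step 1: 1000000100)
step 1: 1100000110
step 2: 1010000101
step 3: 0111000111
step 4: 1100100100
step 5: 1010110110

1010110110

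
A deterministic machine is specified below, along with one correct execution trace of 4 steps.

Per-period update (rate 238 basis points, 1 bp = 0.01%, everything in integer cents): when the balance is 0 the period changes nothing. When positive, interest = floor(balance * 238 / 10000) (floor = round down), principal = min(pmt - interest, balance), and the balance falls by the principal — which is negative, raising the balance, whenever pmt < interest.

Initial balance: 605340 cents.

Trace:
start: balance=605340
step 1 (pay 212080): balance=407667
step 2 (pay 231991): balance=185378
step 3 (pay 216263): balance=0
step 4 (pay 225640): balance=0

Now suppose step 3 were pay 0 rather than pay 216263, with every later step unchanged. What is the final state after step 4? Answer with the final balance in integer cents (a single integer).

0

(re-executing from step 3 with the substitution; state before step 3: balance=185378)
step 3 (pay 0): balance=189789
step 4 (pay 225640): balance=0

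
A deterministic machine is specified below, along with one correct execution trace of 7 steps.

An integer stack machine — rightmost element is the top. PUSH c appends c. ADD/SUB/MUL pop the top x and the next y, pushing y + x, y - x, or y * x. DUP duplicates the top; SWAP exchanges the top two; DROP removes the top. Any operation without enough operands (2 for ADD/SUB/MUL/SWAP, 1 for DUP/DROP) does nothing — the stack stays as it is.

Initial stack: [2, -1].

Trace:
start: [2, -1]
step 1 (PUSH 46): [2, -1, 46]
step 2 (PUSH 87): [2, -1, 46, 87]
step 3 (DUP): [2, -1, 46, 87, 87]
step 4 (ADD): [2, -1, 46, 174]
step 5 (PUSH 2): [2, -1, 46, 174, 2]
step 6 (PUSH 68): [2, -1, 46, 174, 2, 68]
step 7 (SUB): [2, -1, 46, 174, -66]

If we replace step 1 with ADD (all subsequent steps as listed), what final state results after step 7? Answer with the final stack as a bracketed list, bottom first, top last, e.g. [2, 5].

(re-executing from step 1 with the substitution; state before step 1: [2, -1])
step 1 (ADD): [1]
step 2 (PUSH 87): [1, 87]
step 3 (DUP): [1, 87, 87]
step 4 (ADD): [1, 174]
step 5 (PUSH 2): [1, 174, 2]
step 6 (PUSH 68): [1, 174, 2, 68]
step 7 (SUB): [1, 174, -66]

[1, 174, -66]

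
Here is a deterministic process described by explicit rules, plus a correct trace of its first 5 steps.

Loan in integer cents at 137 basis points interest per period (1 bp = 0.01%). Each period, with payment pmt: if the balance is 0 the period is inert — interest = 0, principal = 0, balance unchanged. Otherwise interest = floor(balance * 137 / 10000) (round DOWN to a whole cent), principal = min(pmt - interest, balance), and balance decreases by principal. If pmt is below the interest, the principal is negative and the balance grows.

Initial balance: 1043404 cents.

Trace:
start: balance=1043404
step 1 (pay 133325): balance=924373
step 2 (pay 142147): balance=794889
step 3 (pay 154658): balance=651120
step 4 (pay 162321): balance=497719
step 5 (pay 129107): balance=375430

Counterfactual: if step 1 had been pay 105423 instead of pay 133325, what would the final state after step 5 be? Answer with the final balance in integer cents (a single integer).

404894

(re-executing from step 1 with the substitution; state before step 1: balance=1043404)
step 1 (pay 105423): balance=952275
step 2 (pay 142147): balance=823174
step 3 (pay 154658): balance=679793
step 4 (pay 162321): balance=526785
step 5 (pay 129107): balance=404894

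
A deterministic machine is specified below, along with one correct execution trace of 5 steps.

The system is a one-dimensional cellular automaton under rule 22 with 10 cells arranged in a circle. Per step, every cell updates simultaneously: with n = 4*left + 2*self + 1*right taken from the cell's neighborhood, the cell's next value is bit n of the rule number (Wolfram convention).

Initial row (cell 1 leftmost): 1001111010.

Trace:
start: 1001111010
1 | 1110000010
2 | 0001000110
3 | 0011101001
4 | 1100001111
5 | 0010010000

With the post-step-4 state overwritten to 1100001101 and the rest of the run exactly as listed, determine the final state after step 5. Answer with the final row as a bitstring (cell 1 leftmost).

0010010000

state after step 4 := 1100001101
5 | 0010010000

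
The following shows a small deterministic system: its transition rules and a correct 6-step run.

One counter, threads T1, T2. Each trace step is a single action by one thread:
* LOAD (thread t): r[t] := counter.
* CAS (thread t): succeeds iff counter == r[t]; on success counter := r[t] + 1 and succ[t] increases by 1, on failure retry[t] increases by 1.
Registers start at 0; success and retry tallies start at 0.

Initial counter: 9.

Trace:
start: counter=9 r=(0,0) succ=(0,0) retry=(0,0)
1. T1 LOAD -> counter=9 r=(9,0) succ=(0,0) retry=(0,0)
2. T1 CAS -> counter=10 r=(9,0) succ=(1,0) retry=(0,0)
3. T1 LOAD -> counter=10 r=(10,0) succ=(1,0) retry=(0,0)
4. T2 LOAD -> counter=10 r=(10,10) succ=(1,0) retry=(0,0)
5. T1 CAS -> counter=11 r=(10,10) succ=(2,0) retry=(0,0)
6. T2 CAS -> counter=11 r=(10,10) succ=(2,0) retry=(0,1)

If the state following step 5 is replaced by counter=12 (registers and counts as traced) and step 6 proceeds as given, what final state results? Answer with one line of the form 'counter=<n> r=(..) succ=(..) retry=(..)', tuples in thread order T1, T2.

state after step 5 := counter=12 r=(10,10) succ=(2,0) retry=(0,0)
6. T2 CAS -> counter=12 r=(10,10) succ=(2,0) retry=(0,1)

counter=12 r=(10,10) succ=(2,0) retry=(0,1)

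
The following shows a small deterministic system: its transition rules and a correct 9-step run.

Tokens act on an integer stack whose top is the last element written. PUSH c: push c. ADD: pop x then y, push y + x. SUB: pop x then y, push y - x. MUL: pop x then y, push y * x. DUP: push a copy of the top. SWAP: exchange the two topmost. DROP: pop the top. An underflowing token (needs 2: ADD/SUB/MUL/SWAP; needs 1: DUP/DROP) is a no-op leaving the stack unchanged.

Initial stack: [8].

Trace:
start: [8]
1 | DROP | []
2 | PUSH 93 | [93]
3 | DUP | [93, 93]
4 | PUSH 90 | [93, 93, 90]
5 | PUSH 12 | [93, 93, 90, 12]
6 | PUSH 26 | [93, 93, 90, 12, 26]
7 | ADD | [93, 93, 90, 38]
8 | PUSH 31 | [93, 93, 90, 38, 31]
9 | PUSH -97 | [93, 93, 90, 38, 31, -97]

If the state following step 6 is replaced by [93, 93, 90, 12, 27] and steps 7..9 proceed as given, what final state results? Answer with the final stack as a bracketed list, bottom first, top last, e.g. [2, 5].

[93, 93, 90, 39, 31, -97]

state after step 6 := [93, 93, 90, 12, 27]
7 | ADD | [93, 93, 90, 39]
8 | PUSH 31 | [93, 93, 90, 39, 31]
9 | PUSH -97 | [93, 93, 90, 39, 31, -97]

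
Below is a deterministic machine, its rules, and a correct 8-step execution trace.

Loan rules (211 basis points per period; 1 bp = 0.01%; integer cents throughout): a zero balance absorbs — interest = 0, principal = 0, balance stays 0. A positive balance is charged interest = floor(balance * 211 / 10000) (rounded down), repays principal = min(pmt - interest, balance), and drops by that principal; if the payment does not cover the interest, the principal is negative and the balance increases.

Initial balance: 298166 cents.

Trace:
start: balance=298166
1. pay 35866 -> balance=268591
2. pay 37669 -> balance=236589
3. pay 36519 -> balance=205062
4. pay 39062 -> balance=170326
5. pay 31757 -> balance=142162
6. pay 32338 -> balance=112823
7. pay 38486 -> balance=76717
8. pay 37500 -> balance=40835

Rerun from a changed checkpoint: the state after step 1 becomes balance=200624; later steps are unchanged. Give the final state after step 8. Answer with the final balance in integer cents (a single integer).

0

state after step 1 := balance=200624
2. pay 37669 -> balance=167188
3. pay 36519 -> balance=134196
4. pay 39062 -> balance=97965
5. pay 31757 -> balance=68275
6. pay 32338 -> balance=37377
7. pay 38486 -> balance=0
8. pay 37500 -> balance=0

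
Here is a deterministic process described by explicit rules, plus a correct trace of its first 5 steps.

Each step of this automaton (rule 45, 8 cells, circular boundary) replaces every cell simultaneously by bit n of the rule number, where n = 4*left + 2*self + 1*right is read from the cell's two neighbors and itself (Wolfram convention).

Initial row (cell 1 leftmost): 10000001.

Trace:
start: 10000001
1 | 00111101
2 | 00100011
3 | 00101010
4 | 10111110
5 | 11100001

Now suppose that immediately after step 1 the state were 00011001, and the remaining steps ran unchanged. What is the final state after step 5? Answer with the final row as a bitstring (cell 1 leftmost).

state after step 1 := 00011001
2 | 01010001
3 | 11110101
4 | 00001111
5 | 01101000

01101000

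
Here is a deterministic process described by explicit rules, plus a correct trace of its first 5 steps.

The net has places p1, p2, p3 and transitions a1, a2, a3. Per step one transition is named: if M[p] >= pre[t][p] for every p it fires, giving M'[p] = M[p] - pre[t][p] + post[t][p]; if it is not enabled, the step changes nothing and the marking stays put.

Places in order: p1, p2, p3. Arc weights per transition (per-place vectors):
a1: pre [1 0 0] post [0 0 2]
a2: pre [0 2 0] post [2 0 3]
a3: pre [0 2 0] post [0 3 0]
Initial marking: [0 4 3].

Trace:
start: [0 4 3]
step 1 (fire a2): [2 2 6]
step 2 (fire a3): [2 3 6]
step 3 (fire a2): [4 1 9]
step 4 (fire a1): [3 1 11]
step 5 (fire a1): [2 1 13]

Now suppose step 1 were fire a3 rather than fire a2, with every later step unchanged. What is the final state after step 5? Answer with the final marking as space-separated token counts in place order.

0 4 10

(re-executing from step 1 with the substitution; state before step 1: [0 4 3])
step 1 (fire a3): [0 5 3]
step 2 (fire a3): [0 6 3]
step 3 (fire a2): [2 4 6]
step 4 (fire a1): [1 4 8]
step 5 (fire a1): [0 4 10]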